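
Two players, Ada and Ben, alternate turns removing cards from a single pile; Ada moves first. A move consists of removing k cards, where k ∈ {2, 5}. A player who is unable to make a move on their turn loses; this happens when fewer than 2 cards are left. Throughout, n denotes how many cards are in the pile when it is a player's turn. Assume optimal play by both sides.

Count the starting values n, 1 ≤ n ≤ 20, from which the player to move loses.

Use the standard recursion: the mover loses at a terminal position; elsewhere, the mover wins exactly when some move hands the opponent an L position.
n=0: no move → L
n=1: no move → L
n=2: reaches L-position 0 → W
n=3: reaches L-position 1 → W
n=4: only reaches 2(W), which is W → L
n=5: reaches L-position 0 → W
n=6: reaches L-position 4 → W
n=7: only reaches 5(W), 2(W), all W → L
n=8: only reaches 6(W), 3(W), all W → L
n=9: reaches L-position 7 → W
n=10: reaches L-position 8 → W
n=11: only reaches 9(W), 6(W), all W → L
n=12: reaches L-position 7 → W
n=13: reaches L-position 11 → W
n=14: only reaches 12(W), 9(W), all W → L
n=15: only reaches 13(W), 10(W), all W → L
n=16: reaches L-position 14 → W
n=17: reaches L-position 15 → W
n=18: only reaches 16(W), 13(W), all W → L
n=19: reaches L-position 14 → W
n=20: reaches L-position 18 → W
L entries with 1 ≤ n ≤ 20 (n=0 is outside the asked range and is not counted): n = 1, 4, 7, 8, 11, 14, 15, 18; that makes 8.

8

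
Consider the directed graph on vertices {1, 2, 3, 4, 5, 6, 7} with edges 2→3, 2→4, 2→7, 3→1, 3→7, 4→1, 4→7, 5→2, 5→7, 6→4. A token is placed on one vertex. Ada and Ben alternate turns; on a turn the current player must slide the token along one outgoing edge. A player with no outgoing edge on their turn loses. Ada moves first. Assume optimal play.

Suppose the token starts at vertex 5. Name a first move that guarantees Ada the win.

Move to 7.

Build the W/L table. Terminal = L. A non-terminal position is W if it has a move to some L; otherwise it is L.
Every edge goes from a vertex to one that appears earlier in the order 1, 7, 3, 4, 2, 6, 5, so processing vertices in that order labels each vertex after all of its successors.
1: no outgoing edge → L
7: no outgoing edge → L
3: →7(L), so W
4: →7(L), so W
2: →7(L), so W
6: →4(W) only, which is W, so L
5: →7(L), so W
From 5, the L positions reachable in one move are: 7.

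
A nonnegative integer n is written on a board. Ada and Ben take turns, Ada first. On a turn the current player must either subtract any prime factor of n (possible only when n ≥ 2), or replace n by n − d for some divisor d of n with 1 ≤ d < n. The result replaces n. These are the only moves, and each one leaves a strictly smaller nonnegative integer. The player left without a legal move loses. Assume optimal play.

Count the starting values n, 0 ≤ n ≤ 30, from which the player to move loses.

7

Classify positions by backward induction: terminal positions (no move available) are L. From any other position, the mover wins iff some move reaches an L.
n=0: no move → L
n=1: no move → L
n=2: can move to 0, which is L ⇒ W
n=3: can move to 0, which is L ⇒ W
n=4: moves to 2(W), 3(W); every one is W ⇒ L
n=5: can move to 0, which is L ⇒ W
n=6: can move to 4, which is L ⇒ W
n=7: can move to 0, which is L ⇒ W
n=8: can move to 4, which is L ⇒ W
n=9: moves to 6(W), 8(W); every one is W ⇒ L
n=10: can move to 9, which is L ⇒ W
n=11: can move to 0, which is L ⇒ W
n=12: can move to 9, which is L ⇒ W
n=13: can move to 0, which is L ⇒ W
n=14: moves to 7(W), 12(W), 13(W); every one is W ⇒ L
n=15: can move to 14, which is L ⇒ W
n=16: can move to 14, which is L ⇒ W
n=17: can move to 0, which is L ⇒ W
n=18: can move to 9, which is L ⇒ W
n=19: can move to 0, which is L ⇒ W
n=20: moves to 10(W), 15(W), 16(W), 18(W), 19(W); every one is W ⇒ L
n=21: can move to 14, which is L ⇒ W
n=22: can move to 20, which is L ⇒ W
n=23: can move to 0, which is L ⇒ W
n=24: can move to 20, which is L ⇒ W
n=25: can move to 20, which is L ⇒ W
n=26: moves to 13(W), 24(W), 25(W); every one is W ⇒ L
n=27: can move to 26, which is L ⇒ W
n=28: can move to 14, which is L ⇒ W
n=29: can move to 0, which is L ⇒ W
n=30: can move to 20, which is L ⇒ W
L entries with 0 ≤ n ≤ 30: n = 0, 1, 4, 9, 14, 20, 26; that makes 7.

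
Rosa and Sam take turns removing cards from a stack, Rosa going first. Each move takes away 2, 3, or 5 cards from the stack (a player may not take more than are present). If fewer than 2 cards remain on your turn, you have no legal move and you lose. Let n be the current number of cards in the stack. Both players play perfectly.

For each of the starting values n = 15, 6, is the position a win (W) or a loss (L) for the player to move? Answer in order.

Label each position W (a win for the player to move) or L (a loss). A position with no legal move is L; any other position is W exactly when some move reaches an L, and L when every move reaches a W.
n=0: no move → L
n=1: no move → L
n=2: →0(L), so W
n=3: →1(L), so W
n=4: →1(L), so W
n=5: →0(L), so W
n=6: →1(L), so W
n=7: →5(W), 4(W), 2(W) — all W, so L
n=8: →6(W), 5(W), 3(W) — all W, so L
n=9: →7(L), so W
n=10: →8(L), so W
n=11: →8(L), so W
n=12: →7(L), so W
n=13: →8(L), so W
n=14: →12(W), 11(W), 9(W) — all W, so L
n=15: →13(W), 12(W), 10(W) — all W, so L

15: L, 6: W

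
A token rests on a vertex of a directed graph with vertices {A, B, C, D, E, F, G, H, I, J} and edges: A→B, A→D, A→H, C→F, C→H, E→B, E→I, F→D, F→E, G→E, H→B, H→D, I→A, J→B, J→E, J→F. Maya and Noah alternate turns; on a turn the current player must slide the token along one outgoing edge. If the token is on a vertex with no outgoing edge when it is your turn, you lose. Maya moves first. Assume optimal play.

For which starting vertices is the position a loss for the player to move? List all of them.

B, C, D, G, I

Build the W/L table. Terminal = L. A non-terminal position is W if it has a move to some L; otherwise it is L.
Every edge goes from a vertex to one that appears earlier in the order D, B, H, A, I, E, G, F, J, C, so processing vertices in that order labels each vertex after all of its successors.
D: no outgoing edge → L
B: no outgoing edge → L
H: can move to B, which is L ⇒ W
A: can move to B, which is L ⇒ W
I: the only move is to A(W), a W ⇒ L
E: can move to I, which is L ⇒ W
G: the only move is to E(W), a W ⇒ L
F: can move to D, which is L ⇒ W
J: can move to B, which is L ⇒ W
C: moves to F(W), H(W); every one is W ⇒ L
The losing starting vertices are exactly the entries labelled L in this table (5 of them).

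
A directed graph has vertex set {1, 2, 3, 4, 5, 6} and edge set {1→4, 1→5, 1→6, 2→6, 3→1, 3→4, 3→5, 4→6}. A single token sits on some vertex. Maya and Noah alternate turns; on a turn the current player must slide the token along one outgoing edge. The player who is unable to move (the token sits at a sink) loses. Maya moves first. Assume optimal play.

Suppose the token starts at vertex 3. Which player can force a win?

Maya wins.

Compute win/loss labels from the base case upward. A position with no move is L. Any other position is W if it can reach an L in one move, else L.
Every edge goes from a vertex to one that appears earlier in the order 6, 5, 4, 1, 3, 2, so processing vertices in that order labels each vertex after all of its successors.
6: no outgoing edge → L
5: no outgoing edge → L
4: →6(L), so W
1: →5(L), so W
3: →5(L), so W
2: →6(L), so W
The starting position 3 is W: Maya should move to 5, handing over an L position.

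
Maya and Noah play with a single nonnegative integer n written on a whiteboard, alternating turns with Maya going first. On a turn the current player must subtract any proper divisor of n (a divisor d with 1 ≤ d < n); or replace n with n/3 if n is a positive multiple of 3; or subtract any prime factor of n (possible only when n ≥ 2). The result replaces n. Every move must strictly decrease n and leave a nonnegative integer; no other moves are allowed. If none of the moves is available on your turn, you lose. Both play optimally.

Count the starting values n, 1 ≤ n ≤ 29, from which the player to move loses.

Use the standard recursion: the mover loses at a terminal position; elsewhere, the mover wins exactly when some move hands the opponent an L position.
n=0: no move → L
n=1: no move → L
n=2: reaches L-position 0 → W
n=3: reaches L-position 0 → W
n=4: only reaches 2(W), 3(W), all W → L
n=5: reaches L-position 0 → W
n=6: reaches L-position 4 → W
n=7: reaches L-position 0 → W
n=8: reaches L-position 4 → W
n=9: only reaches 3(W), 6(W), 8(W), all W → L
n=10: reaches L-position 9 → W
n=11: reaches L-position 0 → W
n=12: reaches L-position 4 → W
n=13: reaches L-position 0 → W
n=14: only reaches 7(W), 12(W), 13(W), all W → L
n=15: reaches L-position 14 → W
n=16: reaches L-position 14 → W
n=17: reaches L-position 0 → W
n=18: reaches L-position 9 → W
n=19: reaches L-position 0 → W
n=20: only reaches 10(W), 15(W), 16(W), 18(W), 19(W), all W → L
n=21: reaches L-position 14 → W
n=22: reaches L-position 20 → W
n=23: reaches L-position 0 → W
n=24: reaches L-position 20 → W
n=25: reaches L-position 20 → W
n=26: only reaches 13(W), 24(W), 25(W), all W → L
n=27: reaches L-position 9 → W
n=28: reaches L-position 14 → W
n=29: reaches L-position 0 → W
L entries with 1 ≤ n ≤ 29 (n=0 is outside the asked range and is not counted): n = 1, 4, 9, 14, 20, 26; that makes 6.

6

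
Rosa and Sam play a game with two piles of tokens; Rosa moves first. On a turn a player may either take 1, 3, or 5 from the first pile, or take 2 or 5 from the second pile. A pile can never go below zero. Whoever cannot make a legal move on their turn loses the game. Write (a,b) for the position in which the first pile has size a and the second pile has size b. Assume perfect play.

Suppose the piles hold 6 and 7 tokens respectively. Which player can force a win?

Positions with no move are L. A position that does have a move is losing for the player to move precisely when every available move leads to a winning position for the opponent. Fill in the labels:
No move ever increases a pile, so every position that can arise here has a ≤ 6 and b ≤ 7; it is enough to label the cells with 0 ≤ a ≤ 6 and 0 ≤ b ≤ 7.
Every move lowers a or b (never raises either), so fill the grid row by row in increasing a, and left to right within a row: each cell's successors are then already labelled.
      b=0  b=1  b=2  b=3  b=4  b=5  b=6  b=7
a=0:    L    L    W    W    L    W    W    L
a=1:    W    W    L    L    W    W    L    W
a=2:    L    L    W    W    L    W    W    L
a=3:    W    W    L    L    W    W    L    W
a=4:    L    L    W    W    L    W    W    L
a=5:    W    W    L    L    W    W    L    W
a=6:    L    L    W    W    L    W    W    L
Cells with no legal move (terminal, hence L): (0,0), (0,1).
The remaining L cells, each justified by listing all of its moves:
(0,4): L (sole option (0,2)(W) is W)
(0,7): L (options (0,5)(W), (0,2)(W) are all W)
(1,2): L (options (0,2)(W), (1,0)(W) are all W)
(1,3): L (options (0,3)(W), (1,1)(W) are all W)
(1,6): L (options (0,6)(W), (1,4)(W), (1,1)(W) are all W)
(2,0): L (sole option (1,0)(W) is W)
(2,1): L (sole option (1,1)(W) is W)
(2,4): L (options (1,4)(W), (2,2)(W) are all W)
(2,7): L (options (1,7)(W), (2,5)(W), (2,2)(W) are all W)
(3,2): L (options (2,2)(W), (0,2)(W), (3,0)(W) are all W)
(3,3): L (options (2,3)(W), (0,3)(W), (3,1)(W) are all W)
(3,6): L (options (2,6)(W), (0,6)(W), (3,4)(W), (3,1)(W) are all W)
(4,0): L (options (3,0)(W), (1,0)(W) are all W)
(4,1): L (options (3,1)(W), (1,1)(W) are all W)
(4,4): L (options (3,4)(W), (1,4)(W), (4,2)(W) are all W)
(4,7): L (options (3,7)(W), (1,7)(W), (4,5)(W), (4,2)(W) are all W)
(5,2): L (options (4,2)(W), (2,2)(W), (0,2)(W), (5,0)(W) are all W)
(5,3): L (options (4,3)(W), (2,3)(W), (0,3)(W), (5,1)(W) are all W)
(5,6): L (options (4,6)(W), (2,6)(W), (0,6)(W), (5,4)(W), (5,1)(W) are all W)
(6,0): L (options (5,0)(W), (3,0)(W), (1,0)(W) are all W)
(6,1): L (options (5,1)(W), (3,1)(W), (1,1)(W) are all W)
(6,4): L (options (5,4)(W), (3,4)(W), (1,4)(W), (6,2)(W) are all W)
(6,7): L (options (5,7)(W), (3,7)(W), (1,7)(W), (6,5)(W), (6,2)(W) are all W)
Every other cell has at least one move into one of the L cells above, so it is W.
Every move from (6,7) reaches a W position, so the mover loses.

Sam wins.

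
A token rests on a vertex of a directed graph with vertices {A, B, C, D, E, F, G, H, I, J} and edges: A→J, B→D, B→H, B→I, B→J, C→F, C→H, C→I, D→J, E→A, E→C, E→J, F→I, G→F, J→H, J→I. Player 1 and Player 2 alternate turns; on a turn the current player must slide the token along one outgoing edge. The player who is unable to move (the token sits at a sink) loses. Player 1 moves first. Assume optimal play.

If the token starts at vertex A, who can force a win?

Build the W/L table. Terminal = L. A non-terminal position is W if it has a move to some L; otherwise it is L.
Every edge goes from a vertex to one that appears earlier in the order I, H, J, D, F, B, C, A, E, G, so processing vertices in that order labels each vertex after all of its successors.
I: no outgoing edge → L
H: no outgoing edge → L
J: W (go to H, an L position)
D: L (sole option J(W) is W)
F: W (go to I, an L position)
B: W (go to D, an L position)
C: W (go to H, an L position)
A: L (sole option J(W) is W)
E: W (go to A, an L position)
G: L (sole option F(W) is W)
The starting position A is L: whatever Player 1 does, the opponent receives a W position.

Player 2 wins.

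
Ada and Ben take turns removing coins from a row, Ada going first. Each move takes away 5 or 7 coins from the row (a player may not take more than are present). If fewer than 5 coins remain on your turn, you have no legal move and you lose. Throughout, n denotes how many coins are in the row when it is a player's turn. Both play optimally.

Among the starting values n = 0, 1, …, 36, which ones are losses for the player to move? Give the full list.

0, 1, 2, 3, 4, 12, 13, 14, 15, 16, 24, 25, 26, 27, 28, 36

Positions with no move are L. A position that does have a move is losing for the player to move precisely when every available move leads to a winning position for the opponent. Fill in the labels:
n=0: no move → L
n=1: no move → L
n=2: no move → L
n=3: no move → L
n=4: no move → L
n=5: can move to 0, which is L ⇒ W
n=6: can move to 1, which is L ⇒ W
n=7: can move to 2, which is L ⇒ W
n=8: can move to 3, which is L ⇒ W
n=9: can move to 4, which is L ⇒ W
n=10: can move to 3, which is L ⇒ W
n=11: can move to 4, which is L ⇒ W
n=12: moves to 7(W), 5(W); every one is W ⇒ L
n=13: moves to 8(W), 6(W); every one is W ⇒ L
n=14: moves to 9(W), 7(W); every one is W ⇒ L
n=15: moves to 10(W), 8(W); every one is W ⇒ L
n=16: moves to 11(W), 9(W); every one is W ⇒ L
n=17: can move to 12, which is L ⇒ W
n=18: can move to 13, which is L ⇒ W
n=19: can move to 14, which is L ⇒ W
n=20: can move to 15, which is L ⇒ W
n=21: can move to 16, which is L ⇒ W
n=22: can move to 15, which is L ⇒ W
n=23: can move to 16, which is L ⇒ W
n=24: moves to 19(W), 17(W); every one is W ⇒ L
n=25: moves to 20(W), 18(W); every one is W ⇒ L
n=26: moves to 21(W), 19(W); every one is W ⇒ L
n=27: moves to 22(W), 20(W); every one is W ⇒ L
n=28: moves to 23(W), 21(W); every one is W ⇒ L
n=29: can move to 24, which is L ⇒ W
n=30: can move to 25, which is L ⇒ W
n=31: can move to 26, which is L ⇒ W
n=32: can move to 27, which is L ⇒ W
n=33: can move to 28, which is L ⇒ W
n=34: can move to 27, which is L ⇒ W
n=35: can move to 28, which is L ⇒ W
n=36: moves to 31(W), 29(W); every one is W ⇒ L
Reading off the rows marked L gives the requested list; there are 16 such values of n.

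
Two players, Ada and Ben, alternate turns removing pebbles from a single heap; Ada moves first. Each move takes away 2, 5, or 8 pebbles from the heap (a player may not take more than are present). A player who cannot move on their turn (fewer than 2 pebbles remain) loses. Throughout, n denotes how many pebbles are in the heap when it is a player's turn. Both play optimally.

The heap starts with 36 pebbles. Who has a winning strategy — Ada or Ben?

Ada wins.

Compute win/loss labels from the base case upward. A position with no move is L. Any other position is W if it can reach an L in one move, else L.
n=0: no move → L
n=1: no move → L
n=2: can move to 0, which is L ⇒ W
n=3: can move to 1, which is L ⇒ W
n=4: the only move is to 2(W), a W ⇒ L
n=5: can move to 0, which is L ⇒ W
n=6: can move to 4, which is L ⇒ W
n=7: moves to 5(W), 2(W); every one is W ⇒ L
n=8: can move to 0, which is L ⇒ W
n=9: can move to 7, which is L ⇒ W
n=10: moves to 8(W), 5(W), 2(W); every one is W ⇒ L
n=11: moves to 9(W), 6(W), 3(W); every one is W ⇒ L
n=12: can move to 10, which is L ⇒ W
n=13: can move to 11, which is L ⇒ W
n=14: moves to 12(W), 9(W), 6(W); every one is W ⇒ L
n=15: can move to 10, which is L ⇒ W
n=16: can move to 14, which is L ⇒ W
n=17: moves to 15(W), 12(W), 9(W); every one is W ⇒ L
n=18: can move to 10, which is L ⇒ W
n=19: can move to 17, which is L ⇒ W
n=20: moves to 18(W), 15(W), 12(W); every one is W ⇒ L
n=21: moves to 19(W), 16(W), 13(W); every one is W ⇒ L
n=22: can move to 20, which is L ⇒ W
n=23: can move to 21, which is L ⇒ W
n=24: moves to 22(W), 19(W), 16(W); every one is W ⇒ L
n=25: can move to 20, which is L ⇒ W
n=26: can move to 24, which is L ⇒ W
n=27: moves to 25(W), 22(W), 19(W); every one is W ⇒ L
n=28: can move to 20, which is L ⇒ W
n=29: can move to 27, which is L ⇒ W
n=30: moves to 28(W), 25(W), 22(W); every one is W ⇒ L
n=31: moves to 29(W), 26(W), 23(W); every one is W ⇒ L
n=32: can move to 30, which is L ⇒ W
n=33: can move to 31, which is L ⇒ W
n=34: moves to 32(W), 29(W), 26(W); every one is W ⇒ L
n=35: can move to 30, which is L ⇒ W
n=36: can move to 34, which is L ⇒ W
From 36 Ada can remove 2, leaving 34, reaching an L position.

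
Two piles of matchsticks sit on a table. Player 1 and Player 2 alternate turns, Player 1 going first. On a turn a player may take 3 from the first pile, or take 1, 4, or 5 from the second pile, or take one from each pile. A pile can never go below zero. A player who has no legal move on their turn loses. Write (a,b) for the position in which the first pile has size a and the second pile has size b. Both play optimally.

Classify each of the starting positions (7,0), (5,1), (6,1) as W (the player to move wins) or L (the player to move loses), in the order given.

(7,0): L, (5,1): L, (6,1): W

Positions with no move are L. A position that does have a move is losing for the player to move precisely when every available move leads to a winning position for the opponent. Fill in the labels:
No move ever increases a pile, so every position that can arise here has a ≤ 7 and b ≤ 1; it is enough to label the cells with 0 ≤ a ≤ 7 and 0 ≤ b ≤ 1.
Every move lowers a or b (never raises either), so fill the grid row by row in increasing a, and left to right within a row: each cell's successors are then already labelled.
      b=0  b=1
a=0:    L    W
a=1:    L    W
a=2:    L    W
a=3:    W    W
a=4:    W    L
a=5:    W    L
a=6:    L    W
a=7:    L    W
Cells with no legal move (terminal, hence L): (0,0), (1,0), (2,0).
The remaining L cells, each justified by listing all of its moves:
(4,1): moves to (1,1)(W), (4,0)(W), (3,0)(W); every one is W ⇒ L
(5,1): moves to (2,1)(W), (5,0)(W), (4,0)(W); every one is W ⇒ L
(6,0): the only move is to (3,0)(W), a W ⇒ L
(7,0): the only move is to (4,0)(W), a W ⇒ L
Every other cell has at least one move into one of the L cells above, so it is W.
(7,0): one of the L cells justified above, so L
(5,1): one of the L cells justified above, so L
(6,1): the move to (6,0) reaches an L cell, so W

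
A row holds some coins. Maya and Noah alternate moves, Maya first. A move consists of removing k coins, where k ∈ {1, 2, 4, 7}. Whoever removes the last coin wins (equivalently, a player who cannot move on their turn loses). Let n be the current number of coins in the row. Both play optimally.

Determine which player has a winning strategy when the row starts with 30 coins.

Use the standard recursion: the mover loses at a terminal position; elsewhere, the mover wins exactly when some move hands the opponent an L position.
n=0: no move → L
n=1: can move to 0, which is L ⇒ W
n=2: can move to 0, which is L ⇒ W
n=3: moves to 2(W), 1(W); every one is W ⇒ L
n=4: can move to 3, which is L ⇒ W
n=5: can move to 3, which is L ⇒ W
n=6: moves to 5(W), 4(W), 2(W); every one is W ⇒ L
n=7: can move to 6, which is L ⇒ W
n=8: can move to 6, which is L ⇒ W
n=9: moves to 8(W), 7(W), 5(W), 2(W); every one is W ⇒ L
n=10: can move to 9, which is L ⇒ W
n=11: can move to 9, which is L ⇒ W
n=12: moves to 11(W), 10(W), 8(W), 5(W); every one is W ⇒ L
n=13: can move to 12, which is L ⇒ W
n=14: can move to 12, which is L ⇒ W
n=15: moves to 14(W), 13(W), 11(W), 8(W); every one is W ⇒ L
n=16: can move to 15, which is L ⇒ W
n=17: can move to 15, which is L ⇒ W
n=18: moves to 17(W), 16(W), 14(W), 11(W); every one is W ⇒ L
n=19: can move to 18, which is L ⇒ W
n=20: can move to 18, which is L ⇒ W
n=21: moves to 20(W), 19(W), 17(W), 14(W); every one is W ⇒ L
n=22: can move to 21, which is L ⇒ W
n=23: can move to 21, which is L ⇒ W
n=24: moves to 23(W), 22(W), 20(W), 17(W); every one is W ⇒ L
n=25: can move to 24, which is L ⇒ W
n=26: can move to 24, which is L ⇒ W
n=27: moves to 26(W), 25(W), 23(W), 20(W); every one is W ⇒ L
n=28: can move to 27, which is L ⇒ W
n=29: can move to 27, which is L ⇒ W
n=30: moves to 29(W), 28(W), 26(W), 23(W); every one is W ⇒ L
Every move from 30 reaches a W position, so the mover loses.

Noah wins.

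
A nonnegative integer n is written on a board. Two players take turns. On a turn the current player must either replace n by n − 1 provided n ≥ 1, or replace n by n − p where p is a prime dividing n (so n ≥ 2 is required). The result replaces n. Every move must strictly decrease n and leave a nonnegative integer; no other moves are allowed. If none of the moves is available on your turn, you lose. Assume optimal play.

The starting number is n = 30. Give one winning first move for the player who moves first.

Positions with no move are L. A position that does have a move is losing for the player to move precisely when every available move leads to a winning position for the opponent. Fill in the labels:
n=0: no move → L
n=1: reaches L-position 0 → W
n=2: reaches L-position 0 → W
n=3: reaches L-position 0 → W
n=4: only reaches 2(W), 3(W), all W → L
n=5: reaches L-position 0 → W
n=6: reaches L-position 4 → W
n=7: reaches L-position 0 → W
n=8: only reaches 6(W), 7(W), all W → L
n=9: reaches L-position 8 → W
n=10: reaches L-position 8 → W
n=11: reaches L-position 0 → W
n=12: only reaches 9(W), 10(W), 11(W), all W → L
n=13: reaches L-position 0 → W
n=14: reaches L-position 12 → W
n=15: reaches L-position 12 → W
n=16: only reaches 14(W), 15(W), all W → L
n=17: reaches L-position 0 → W
n=18: reaches L-position 16 → W
n=19: reaches L-position 0 → W
n=20: only reaches 15(W), 18(W), 19(W), all W → L
n=21: reaches L-position 20 → W
n=22: reaches L-position 20 → W
n=23: reaches L-position 0 → W
n=24: only reaches 21(W), 22(W), 23(W), all W → L
n=25: reaches L-position 20 → W
n=26: reaches L-position 24 → W
n=27: reaches L-position 24 → W
n=28: only reaches 21(W), 26(W), 27(W), all W → L
n=29: reaches L-position 0 → W
n=30: reaches L-position 28 → W
From 30, the L positions reachable in one move are: 28.

Move to 28.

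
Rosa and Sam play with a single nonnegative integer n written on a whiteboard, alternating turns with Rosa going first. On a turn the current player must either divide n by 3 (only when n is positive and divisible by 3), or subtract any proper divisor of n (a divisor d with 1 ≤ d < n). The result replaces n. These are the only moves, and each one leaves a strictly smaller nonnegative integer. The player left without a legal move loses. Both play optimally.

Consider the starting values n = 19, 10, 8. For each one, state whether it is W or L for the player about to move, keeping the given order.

Label each position W (a win for the player to move) or L (a loss). A position with no legal move is L; any other position is W exactly when some move reaches an L, and L when every move reaches a W.
n=0: no move → L
n=1: no move → L
n=2: can move to 1, which is L ⇒ W
n=3: can move to 1, which is L ⇒ W
n=4: moves to 2(W), 3(W); every one is W ⇒ L
n=5: can move to 4, which is L ⇒ W
n=6: can move to 4, which is L ⇒ W
n=7: the only move is to 6(W), a W ⇒ L
n=8: can move to 4, which is L ⇒ W
n=9: moves to 3(W), 6(W), 8(W); every one is W ⇒ L
n=10: can move to 9, which is L ⇒ W
n=11: the only move is to 10(W), a W ⇒ L
n=12: can move to 4, which is L ⇒ W
n=13: the only move is to 12(W), a W ⇒ L
n=14: can move to 7, which is L ⇒ W
n=15: moves to 5(W), 10(W), 12(W), 14(W); every one is W ⇒ L
n=16: can move to 15, which is L ⇒ W
n=17: the only move is to 16(W), a W ⇒ L
n=18: can move to 9, which is L ⇒ W
n=19: the only move is to 18(W), a W ⇒ L

19: L, 10: W, 8: W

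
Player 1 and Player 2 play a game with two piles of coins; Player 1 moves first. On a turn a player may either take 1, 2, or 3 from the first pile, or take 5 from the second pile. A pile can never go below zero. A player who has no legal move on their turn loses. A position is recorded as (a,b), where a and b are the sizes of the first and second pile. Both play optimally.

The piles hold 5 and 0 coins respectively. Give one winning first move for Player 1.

Move to (4,0).

Build the W/L table. Terminal = L. A non-terminal position is W if it has a move to some L; otherwise it is L.
No move ever increases a pile, so every position that can arise here has a ≤ 5 and b ≤ 0; it is enough to label the cells with 0 ≤ a ≤ 5 and 0 ≤ b ≤ 0.
Every move lowers a or b (never raises either), so fill the grid row by row in increasing a, and left to right within a row: each cell's successors are then already labelled.
      b=0
a=0:    L
a=1:    W
a=2:    W
a=3:    W
a=4:    L
a=5:    W
Cells with no legal move (terminal, hence L): (0,0).
The remaining L cells, each justified by listing all of its moves:
(4,0): →(3,0)(W), (2,0)(W), (1,0)(W) — all W, so L
Every other cell has at least one move into one of the L cells above, so it is W.
From (5,0), the L positions reachable in one move are: (4,0).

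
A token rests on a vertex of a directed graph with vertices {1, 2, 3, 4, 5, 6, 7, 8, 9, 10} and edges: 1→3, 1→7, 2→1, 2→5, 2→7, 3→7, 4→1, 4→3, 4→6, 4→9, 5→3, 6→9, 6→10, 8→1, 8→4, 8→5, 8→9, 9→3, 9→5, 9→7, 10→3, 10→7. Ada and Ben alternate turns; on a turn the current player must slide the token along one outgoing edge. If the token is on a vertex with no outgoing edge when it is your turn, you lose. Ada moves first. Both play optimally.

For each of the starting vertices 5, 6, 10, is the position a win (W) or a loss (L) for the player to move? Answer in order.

5: L, 6: L, 10: W

Positions with no move are L. A position that does have a move is losing for the player to move precisely when every available move leads to a winning position for the opponent. Fill in the labels:
Every edge goes from a vertex to one that appears earlier in the order 7, 3, 5, 10, 9, 6, 1, 4, 2, 8, so processing vertices in that order labels each vertex after all of its successors.
7: no outgoing edge → L
3: reaches L-position 7 → W
5: only reaches 3(W), which is W → L
10: reaches L-position 7 → W
9: reaches L-position 5 → W
6: only reaches 9(W), 10(W), all W → L
1: reaches L-position 7 → W
4: reaches L-position 6 → W
2: reaches L-position 5 → W
8: reaches L-position 5 → W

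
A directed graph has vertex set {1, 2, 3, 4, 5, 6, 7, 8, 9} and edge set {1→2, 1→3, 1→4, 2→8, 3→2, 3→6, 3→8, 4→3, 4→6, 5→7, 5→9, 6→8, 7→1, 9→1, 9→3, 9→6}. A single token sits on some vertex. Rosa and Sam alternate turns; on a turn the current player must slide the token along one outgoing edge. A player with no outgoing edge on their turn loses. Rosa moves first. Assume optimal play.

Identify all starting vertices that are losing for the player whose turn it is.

Use the standard recursion: the mover loses at a terminal position; elsewhere, the mover wins exactly when some move hands the opponent an L position.
Every edge goes from a vertex to one that appears earlier in the order 8, 6, 2, 3, 4, 1, 9, 7, 5, so processing vertices in that order labels each vertex after all of its successors.
8: no outgoing edge → L
6: can move to 8, which is L ⇒ W
2: can move to 8, which is L ⇒ W
3: can move to 8, which is L ⇒ W
4: moves to 3(W), 6(W); every one is W ⇒ L
1: can move to 4, which is L ⇒ W
9: moves to 1(W), 3(W), 6(W); every one is W ⇒ L
7: the only move is to 1(W), a W ⇒ L
5: can move to 7, which is L ⇒ W
Reading off the rows marked L gives the requested list; there are 4 such vertices.

4, 7, 8, 9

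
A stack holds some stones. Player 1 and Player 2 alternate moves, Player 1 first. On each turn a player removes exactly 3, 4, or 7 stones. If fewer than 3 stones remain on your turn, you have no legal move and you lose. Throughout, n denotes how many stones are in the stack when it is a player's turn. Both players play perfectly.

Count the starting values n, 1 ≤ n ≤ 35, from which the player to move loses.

11

Compute win/loss labels from the base case upward. A position with no move is L. Any other position is W if it can reach an L in one move, else L.
n=0: no move → L
n=1: no move → L
n=2: no move → L
n=3: can move to 0, which is L ⇒ W
n=4: can move to 1, which is L ⇒ W
n=5: can move to 2, which is L ⇒ W
n=6: can move to 2, which is L ⇒ W
n=7: can move to 0, which is L ⇒ W
n=8: can move to 1, which is L ⇒ W
n=9: can move to 2, which is L ⇒ W
n=10: moves to 7(W), 6(W), 3(W); every one is W ⇒ L
n=11: moves to 8(W), 7(W), 4(W); every one is W ⇒ L
n=12: moves to 9(W), 8(W), 5(W); every one is W ⇒ L
n=13: can move to 10, which is L ⇒ W
n=14: can move to 11, which is L ⇒ W
n=15: can move to 12, which is L ⇒ W
n=16: can move to 12, which is L ⇒ W
n=17: can move to 10, which is L ⇒ W
n=18: can move to 11, which is L ⇒ W
n=19: can move to 12, which is L ⇒ W
n=20: moves to 17(W), 16(W), 13(W); every one is W ⇒ L
n=21: moves to 18(W), 17(W), 14(W); every one is W ⇒ L
n=22: moves to 19(W), 18(W), 15(W); every one is W ⇒ L
n=23: can move to 20, which is L ⇒ W
n=24: can move to 21, which is L ⇒ W
n=25: can move to 22, which is L ⇒ W
n=26: can move to 22, which is L ⇒ W
n=27: can move to 20, which is L ⇒ W
n=28: can move to 21, which is L ⇒ W
n=29: can move to 22, which is L ⇒ W
n=30: moves to 27(W), 26(W), 23(W); every one is W ⇒ L
n=31: moves to 28(W), 27(W), 24(W); every one is W ⇒ L
n=32: moves to 29(W), 28(W), 25(W); every one is W ⇒ L
n=33: can move to 30, which is L ⇒ W
n=34: can move to 31, which is L ⇒ W
n=35: can move to 32, which is L ⇒ W
L entries with 1 ≤ n ≤ 35 (n=0 is outside the asked range and is not counted): n = 1, 2, 10, 11, 12, 20, 21, 22, 30, 31, 32; that makes 11.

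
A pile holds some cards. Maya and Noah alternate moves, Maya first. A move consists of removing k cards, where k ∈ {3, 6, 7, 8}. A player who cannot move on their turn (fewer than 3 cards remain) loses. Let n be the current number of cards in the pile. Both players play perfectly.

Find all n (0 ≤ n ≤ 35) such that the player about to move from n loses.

0, 1, 2, 11, 12, 13, 22, 23, 24, 33, 34, 35

Classify positions by backward induction: terminal positions (no move available) are L. From any other position, the mover wins iff some move reaches an L.
n=0: no move → L
n=1: no move → L
n=2: no move → L
n=3: →0(L), so W
n=4: →1(L), so W
n=5: →2(L), so W
n=6: →0(L), so W
n=7: →1(L), so W
n=8: →2(L), so W
n=9: →2(L), so W
n=10: →2(L), so W
n=11: →8(W), 5(W), 4(W), 3(W) — all W, so L
n=12: →9(W), 6(W), 5(W), 4(W) — all W, so L
n=13: →10(W), 7(W), 6(W), 5(W) — all W, so L
n=14: →11(L), so W
n=15: →12(L), so W
n=16: →13(L), so W
n=17: →11(L), so W
n=18: →12(L), so W
n=19: →13(L), so W
n=20: →13(L), so W
n=21: →13(L), so W
n=22: →19(W), 16(W), 15(W), 14(W) — all W, so L
n=23: →20(W), 17(W), 16(W), 15(W) — all W, so L
n=24: →21(W), 18(W), 17(W), 16(W) — all W, so L
n=25: →22(L), so W
n=26: →23(L), so W
n=27: →24(L), so W
n=28: →22(L), so W
n=29: →23(L), so W
n=30: →24(L), so W
n=31: →24(L), so W
n=32: →24(L), so W
n=33: →30(W), 27(W), 26(W), 25(W) — all W, so L
n=34: →31(W), 28(W), 27(W), 26(W) — all W, so L
n=35: →32(W), 29(W), 28(W), 27(W) — all W, so L
Reading off the rows marked L gives the requested list; there are 12 such values of n.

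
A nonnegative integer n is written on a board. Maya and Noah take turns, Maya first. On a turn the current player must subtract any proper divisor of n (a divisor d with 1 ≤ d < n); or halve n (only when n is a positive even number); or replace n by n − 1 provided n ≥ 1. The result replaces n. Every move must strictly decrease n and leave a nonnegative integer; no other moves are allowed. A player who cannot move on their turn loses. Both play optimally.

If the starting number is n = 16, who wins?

Build the W/L table. Terminal = L. A non-terminal position is W if it has a move to some L; otherwise it is L.
n=0: no move → L
n=1: can move to 0, which is L ⇒ W
n=2: the only move is to 1(W), a W ⇒ L
n=3: can move to 2, which is L ⇒ W
n=4: can move to 2, which is L ⇒ W
n=5: the only move is to 4(W), a W ⇒ L
n=6: can move to 5, which is L ⇒ W
n=7: the only move is to 6(W), a W ⇒ L
n=8: can move to 7, which is L ⇒ W
n=9: moves to 6(W), 8(W); every one is W ⇒ L
n=10: can move to 5, which is L ⇒ W
n=11: the only move is to 10(W), a W ⇒ L
n=12: can move to 9, which is L ⇒ W
n=13: the only move is to 12(W), a W ⇒ L
n=14: can move to 7, which is L ⇒ W
n=15: moves to 10(W), 12(W), 14(W); every one is W ⇒ L
n=16: can move to 15, which is L ⇒ W
From 16 Maya can move to 15, reaching an L position.

Maya wins.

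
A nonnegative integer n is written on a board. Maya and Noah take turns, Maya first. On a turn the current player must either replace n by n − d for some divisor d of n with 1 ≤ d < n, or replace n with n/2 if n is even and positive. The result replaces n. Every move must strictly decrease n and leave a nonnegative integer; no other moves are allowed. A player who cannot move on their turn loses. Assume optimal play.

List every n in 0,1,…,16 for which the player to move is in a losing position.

Work bottom-up. With no move the player to move loses. Otherwise the position is W if at least one move leads to an L position for the opponent, and L if every move leads to a W.
n=0: no move → L
n=1: no move → L
n=2: can move to 1, which is L ⇒ W
n=3: the only move is to 2(W), a W ⇒ L
n=4: can move to 3, which is L ⇒ W
n=5: the only move is to 4(W), a W ⇒ L
n=6: can move to 3, which is L ⇒ W
n=7: the only move is to 6(W), a W ⇒ L
n=8: can move to 7, which is L ⇒ W
n=9: moves to 6(W), 8(W); every one is W ⇒ L
n=10: can move to 5, which is L ⇒ W
n=11: the only move is to 10(W), a W ⇒ L
n=12: can move to 9, which is L ⇒ W
n=13: the only move is to 12(W), a W ⇒ L
n=14: can move to 7, which is L ⇒ W
n=15: moves to 10(W), 12(W), 14(W); every one is W ⇒ L
n=16: can move to 15, which is L ⇒ W
Reading off the rows marked L gives the requested list; there are 9 such values of n.

0, 1, 3, 5, 7, 9, 11, 13, 15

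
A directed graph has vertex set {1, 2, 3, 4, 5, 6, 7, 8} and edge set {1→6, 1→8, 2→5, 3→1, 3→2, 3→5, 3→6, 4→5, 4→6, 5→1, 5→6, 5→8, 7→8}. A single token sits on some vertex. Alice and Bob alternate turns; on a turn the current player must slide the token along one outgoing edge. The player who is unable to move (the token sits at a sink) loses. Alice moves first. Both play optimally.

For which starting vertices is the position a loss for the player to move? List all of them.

Work bottom-up. With no move the player to move loses. Otherwise the position is W if at least one move leads to an L position for the opponent, and L if every move leads to a W.
Every edge goes from a vertex to one that appears earlier in the order 6, 8, 1, 5, 2, 7, 3, 4, so processing vertices in that order labels each vertex after all of its successors.
6: no outgoing edge → L
8: no outgoing edge → L
1: W (go to 8, an L position)
5: W (go to 8, an L position)
2: L (sole option 5(W) is W)
7: W (go to 8, an L position)
3: W (go to 2, an L position)
4: W (go to 6, an L position)
Reading off the rows marked L gives the requested list; there are 3 such vertices.

2, 6, 8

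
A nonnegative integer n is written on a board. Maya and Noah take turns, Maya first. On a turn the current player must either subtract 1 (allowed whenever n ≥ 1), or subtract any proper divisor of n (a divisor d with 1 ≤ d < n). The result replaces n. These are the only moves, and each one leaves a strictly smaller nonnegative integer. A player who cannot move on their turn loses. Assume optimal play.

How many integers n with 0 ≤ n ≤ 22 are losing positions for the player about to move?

Label each position W (a win for the player to move) or L (a loss). A position with no legal move is L; any other position is W exactly when some move reaches an L, and L when every move reaches a W.
n=0: no move → L
n=1: W (go to 0, an L position)
n=2: L (sole option 1(W) is W)
n=3: W (go to 2, an L position)
n=4: W (go to 2, an L position)
n=5: L (sole option 4(W) is W)
n=6: W (go to 5, an L position)
n=7: L (sole option 6(W) is W)
n=8: W (go to 7, an L position)
n=9: L (options 6(W), 8(W) are all W)
n=10: W (go to 5, an L position)
n=11: L (sole option 10(W) is W)
n=12: W (go to 9, an L position)
n=13: L (sole option 12(W) is W)
n=14: W (go to 7, an L position)
n=15: L (options 10(W), 12(W), 14(W) are all W)
n=16: W (go to 15, an L position)
n=17: L (sole option 16(W) is W)
n=18: W (go to 9, an L position)
n=19: L (sole option 18(W) is W)
n=20: W (go to 15, an L position)
n=21: L (options 14(W), 18(W), 20(W) are all W)
n=22: W (go to 11, an L position)
L entries with 0 ≤ n ≤ 22: n = 0, 2, 5, 7, 9, 11, 13, 15, 17, 19, 21; that makes 11.

11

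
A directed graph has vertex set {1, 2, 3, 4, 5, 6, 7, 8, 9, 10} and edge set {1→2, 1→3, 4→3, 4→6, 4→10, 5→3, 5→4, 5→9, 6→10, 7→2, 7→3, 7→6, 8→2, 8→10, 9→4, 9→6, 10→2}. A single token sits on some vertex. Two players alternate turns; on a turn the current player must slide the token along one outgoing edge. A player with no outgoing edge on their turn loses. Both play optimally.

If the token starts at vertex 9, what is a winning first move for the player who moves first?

Build the W/L table. Terminal = L. A non-terminal position is W if it has a move to some L; otherwise it is L.
Every edge goes from a vertex to one that appears earlier in the order 2, 3, 10, 6, 8, 4, 1, 9, 7, 5, so processing vertices in that order labels each vertex after all of its successors.
2: no outgoing edge → L
3: no outgoing edge → L
10: →2(L), so W
6: →10(W) only, which is W, so L
8: →2(L), so W
4: →6(L), so W
1: →3(L), so W
9: →6(L), so W
7: →6(L), so W
5: →3(L), so W
From 9, the L positions reachable in one move are: 6.

Move to 6.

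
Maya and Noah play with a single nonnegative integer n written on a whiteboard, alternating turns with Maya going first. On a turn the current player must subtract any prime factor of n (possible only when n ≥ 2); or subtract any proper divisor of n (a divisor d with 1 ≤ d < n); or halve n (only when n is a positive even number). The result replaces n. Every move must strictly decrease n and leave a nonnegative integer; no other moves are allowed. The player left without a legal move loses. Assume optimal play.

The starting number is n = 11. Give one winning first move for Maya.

Move to 0.

Classify positions by backward induction: terminal positions (no move available) are L. From any other position, the mover wins iff some move reaches an L.
n=0: no move → L
n=1: no move → L
n=2: W (go to 0, an L position)
n=3: W (go to 0, an L position)
n=4: L (options 2(W), 3(W) are all W)
n=5: W (go to 0, an L position)
n=6: W (go to 4, an L position)
n=7: W (go to 0, an L position)
n=8: W (go to 4, an L position)
n=9: L (options 6(W), 8(W) are all W)
n=10: W (go to 9, an L position)
n=11: W (go to 0, an L position)
From 11, the L positions reachable in one move are: 0.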